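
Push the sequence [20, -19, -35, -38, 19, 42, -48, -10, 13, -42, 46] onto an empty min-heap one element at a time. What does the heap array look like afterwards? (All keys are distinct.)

Insert 20:
  append 20 at index 0 → [20] (no swap needed)
Insert -19:
  append -19 at index 1 → [20, -19]
  -19 < parent 20 at index 0, swap → [-19, 20]
Insert -35:
  append -35 at index 2 → [-19, 20, -35]
  -35 < parent -19 at index 0, swap → [-35, 20, -19]
Insert -38:
  append -38 at index 3 → [-35, 20, -19, -38]
  -38 < parent 20 at index 1, swap → [-35, -38, -19, 20]
  -38 < parent -35 at index 0, swap → [-38, -35, -19, 20]
Insert 19:
  append 19 at index 4 → [-38, -35, -19, 20, 19] (no swap needed)
Insert 42:
  append 42 at index 5 → [-38, -35, -19, 20, 19, 42] (no swap needed)
Insert -48:
  append -48 at index 6 → [-38, -35, -19, 20, 19, 42, -48]
  -48 < parent -19 at index 2, swap → [-38, -35, -48, 20, 19, 42, -19]
  -48 < parent -38 at index 0, swap → [-48, -35, -38, 20, 19, 42, -19]
Insert -10:
  append -10 at index 7 → [-48, -35, -38, 20, 19, 42, -19, -10]
  -10 < parent 20 at index 3, swap → [-48, -35, -38, -10, 19, 42, -19, 20]
Insert 13:
  append 13 at index 8 → [-48, -35, -38, -10, 19, 42, -19, 20, 13] (no swap needed)
Insert -42:
  append -42 at index 9 → [-48, -35, -38, -10, 19, 42, -19, 20, 13, -42]
  -42 < parent 19 at index 4, swap → [-48, -35, -38, -10, -42, 42, -19, 20, 13, 19]
  -42 < parent -35 at index 1, swap → [-48, -42, -38, -10, -35, 42, -19, 20, 13, 19]
Insert 46:
  append 46 at index 10 → [-48, -42, -38, -10, -35, 42, -19, 20, 13, 19, 46] (no swap needed)

[-48, -42, -38, -10, -35, 42, -19, 20, 13, 19, 46]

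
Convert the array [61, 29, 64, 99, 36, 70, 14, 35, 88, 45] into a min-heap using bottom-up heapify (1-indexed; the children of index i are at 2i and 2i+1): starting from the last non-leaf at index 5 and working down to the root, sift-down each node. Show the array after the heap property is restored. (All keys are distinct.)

sift down from index 5: already satisfies heap property
sift down from index 4:
  99 vs smaller child 35 at index 8, swap → [61, 29, 64, 35, 36, 70, 14, 99, 88, 45]
sift down from index 3:
  64 vs smaller child 14 at index 7, swap → [61, 29, 14, 35, 36, 70, 64, 99, 88, 45]
sift down from index 2: already satisfies heap property
sift down from index 1:
  61 vs smaller child 14 at index 3, swap → [14, 29, 61, 35, 36, 70, 64, 99, 88, 45]

[14, 29, 61, 35, 36, 70, 64, 99, 88, 45]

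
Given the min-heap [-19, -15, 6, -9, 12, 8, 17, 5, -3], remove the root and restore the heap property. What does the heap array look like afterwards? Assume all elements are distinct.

[-15, -9, 6, -3, 12, 8, 17, 5]

remove root -19; move last element -3 to root → [-3, -15, 6, -9, 12, 8, 17, 5]
-3 vs smaller child -15 at index 1, swap → [-15, -3, 6, -9, 12, 8, 17, 5]
-3 vs smaller child -9 at index 3, swap → [-15, -9, 6, -3, 12, 8, 17, 5]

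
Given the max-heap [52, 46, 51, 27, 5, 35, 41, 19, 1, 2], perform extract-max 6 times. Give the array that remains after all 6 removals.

extract-max #1 returns 52:
  remove root 52; move last element 2 to root → [2, 46, 51, 27, 5, 35, 41, 19, 1]
  2 vs larger child 51 at index 2, swap → [51, 46, 2, 27, 5, 35, 41, 19, 1]
  2 vs larger child 41 at index 6, swap → [51, 46, 41, 27, 5, 35, 2, 19, 1]
extract-max #2 returns 51:
  remove root 51; move last element 1 to root → [1, 46, 41, 27, 5, 35, 2, 19]
  1 vs larger child 46 at index 1, swap → [46, 1, 41, 27, 5, 35, 2, 19]
  1 vs larger child 27 at index 3, swap → [46, 27, 41, 1, 5, 35, 2, 19]
  1 vs only child 19 at index 7, swap → [46, 27, 41, 19, 5, 35, 2, 1]
extract-max #3 returns 46:
  remove root 46; move last element 1 to root → [1, 27, 41, 19, 5, 35, 2]
  1 vs larger child 41 at index 2, swap → [41, 27, 1, 19, 5, 35, 2]
  1 vs larger child 35 at index 5, swap → [41, 27, 35, 19, 5, 1, 2]
extract-max #4 returns 41:
  remove root 41; move last element 2 to root → [2, 27, 35, 19, 5, 1]
  2 vs larger child 35 at index 2, swap → [35, 27, 2, 19, 5, 1]
extract-max #5 returns 35:
  remove root 35; move last element 1 to root → [1, 27, 2, 19, 5]
  1 vs larger child 27 at index 1, swap → [27, 1, 2, 19, 5]
  1 vs larger child 19 at index 3, swap → [27, 19, 2, 1, 5]
extract-max #6 returns 27:
  remove root 27; move last element 5 to root → [5, 19, 2, 1]
  5 vs larger child 19 at index 1, swap → [19, 5, 2, 1]

[19, 5, 2, 1]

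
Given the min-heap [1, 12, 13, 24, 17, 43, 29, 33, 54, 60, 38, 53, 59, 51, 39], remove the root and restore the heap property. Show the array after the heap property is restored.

[12, 17, 13, 24, 38, 43, 29, 33, 54, 60, 39, 53, 59, 51]

remove root 1; move last element 39 to root → [39, 12, 13, 24, 17, 43, 29, 33, 54, 60, 38, 53, 59, 51]
39 vs smaller child 12 at index 1, swap → [12, 39, 13, 24, 17, 43, 29, 33, 54, 60, 38, 53, 59, 51]
39 vs smaller child 17 at index 4, swap → [12, 17, 13, 24, 39, 43, 29, 33, 54, 60, 38, 53, 59, 51]
39 vs smaller child 38 at index 10, swap → [12, 17, 13, 24, 38, 43, 29, 33, 54, 60, 39, 53, 59, 51]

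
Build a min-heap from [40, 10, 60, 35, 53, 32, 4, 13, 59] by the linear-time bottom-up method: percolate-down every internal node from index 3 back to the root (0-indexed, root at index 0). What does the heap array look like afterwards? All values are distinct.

sift down from index 3:
  35 vs smaller child 13 at index 7, swap → [40, 10, 60, 13, 53, 32, 4, 35, 59]
sift down from index 2:
  60 vs smaller child 4 at index 6, swap → [40, 10, 4, 13, 53, 32, 60, 35, 59]
sift down from index 1: already satisfies heap property
sift down from index 0:
  40 vs smaller child 4 at index 2, swap → [4, 10, 40, 13, 53, 32, 60, 35, 59]
  40 vs smaller child 32 at index 5, swap → [4, 10, 32, 13, 53, 40, 60, 35, 59]

[4, 10, 32, 13, 53, 40, 60, 35, 59]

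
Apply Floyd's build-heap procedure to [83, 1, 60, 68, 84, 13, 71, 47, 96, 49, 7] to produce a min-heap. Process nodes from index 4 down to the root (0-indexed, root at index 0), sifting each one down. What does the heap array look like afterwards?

[1, 7, 13, 47, 49, 60, 71, 68, 96, 83, 84]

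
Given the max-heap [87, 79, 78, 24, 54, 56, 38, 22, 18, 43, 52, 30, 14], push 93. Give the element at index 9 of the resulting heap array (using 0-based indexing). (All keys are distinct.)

append 93 at index 13 → [87, 79, 78, 24, 54, 56, 38, 22, 18, 43, 52, 30, 14, 93]
93 > parent 38 at index 6, swap → [87, 79, 78, 24, 54, 56, 93, 22, 18, 43, 52, 30, 14, 38]
93 > parent 78 at index 2, swap → [87, 79, 93, 24, 54, 56, 78, 22, 18, 43, 52, 30, 14, 38]
93 > parent 87 at index 0, swap → [93, 79, 87, 24, 54, 56, 78, 22, 18, 43, 52, 30, 14, 38]
resulting array: [93, 79, 87, 24, 54, 56, 78, 22, 18, 43, 52, 30, 14, 38]

43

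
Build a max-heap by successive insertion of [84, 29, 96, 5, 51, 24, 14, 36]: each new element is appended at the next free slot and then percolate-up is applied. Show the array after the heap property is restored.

[96, 51, 84, 36, 29, 24, 14, 5]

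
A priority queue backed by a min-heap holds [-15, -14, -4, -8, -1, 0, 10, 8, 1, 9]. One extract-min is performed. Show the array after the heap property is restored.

remove root -15; move last element 9 to root → [9, -14, -4, -8, -1, 0, 10, 8, 1]
9 vs smaller child -14 at index 1, swap → [-14, 9, -4, -8, -1, 0, 10, 8, 1]
9 vs smaller child -8 at index 3, swap → [-14, -8, -4, 9, -1, 0, 10, 8, 1]
9 vs smaller child 1 at index 8, swap → [-14, -8, -4, 1, -1, 0, 10, 8, 9]

[-14, -8, -4, 1, -1, 0, 10, 8, 9]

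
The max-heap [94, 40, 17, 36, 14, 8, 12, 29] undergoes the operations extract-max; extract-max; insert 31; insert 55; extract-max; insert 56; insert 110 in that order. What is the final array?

extract-max → returns 94:
  remove root 94; move last element 29 to root → [29, 40, 17, 36, 14, 8, 12]
  29 vs larger child 40 at index 1, swap → [40, 29, 17, 36, 14, 8, 12]
  29 vs larger child 36 at index 3, swap → [40, 36, 17, 29, 14, 8, 12]
extract-max → returns 40:
  remove root 40; move last element 12 to root → [12, 36, 17, 29, 14, 8]
  12 vs larger child 36 at index 1, swap → [36, 12, 17, 29, 14, 8]
  12 vs larger child 29 at index 3, swap → [36, 29, 17, 12, 14, 8]
insert 31:
  append 31 at index 6 → [36, 29, 17, 12, 14, 8, 31]
  31 > parent 17 at index 2, swap → [36, 29, 31, 12, 14, 8, 17]
insert 55:
  append 55 at index 7 → [36, 29, 31, 12, 14, 8, 17, 55]
  55 > parent 12 at index 3, swap → [36, 29, 31, 55, 14, 8, 17, 12]
  55 > parent 29 at index 1, swap → [36, 55, 31, 29, 14, 8, 17, 12]
  55 > parent 36 at index 0, swap → [55, 36, 31, 29, 14, 8, 17, 12]
extract-max → returns 55:
  remove root 55; move last element 12 to root → [12, 36, 31, 29, 14, 8, 17]
  12 vs larger child 36 at index 1, swap → [36, 12, 31, 29, 14, 8, 17]
  12 vs larger child 29 at index 3, swap → [36, 29, 31, 12, 14, 8, 17]
insert 56:
  append 56 at index 7 → [36, 29, 31, 12, 14, 8, 17, 56]
  56 > parent 12 at index 3, swap → [36, 29, 31, 56, 14, 8, 17, 12]
  56 > parent 29 at index 1, swap → [36, 56, 31, 29, 14, 8, 17, 12]
  56 > parent 36 at index 0, swap → [56, 36, 31, 29, 14, 8, 17, 12]
insert 110:
  append 110 at index 8 → [56, 36, 31, 29, 14, 8, 17, 12, 110]
  110 > parent 29 at index 3, swap → [56, 36, 31, 110, 14, 8, 17, 12, 29]
  110 > parent 36 at index 1, swap → [56, 110, 31, 36, 14, 8, 17, 12, 29]
  110 > parent 56 at index 0, swap → [110, 56, 31, 36, 14, 8, 17, 12, 29]

[110, 56, 31, 36, 14, 8, 17, 12, 29]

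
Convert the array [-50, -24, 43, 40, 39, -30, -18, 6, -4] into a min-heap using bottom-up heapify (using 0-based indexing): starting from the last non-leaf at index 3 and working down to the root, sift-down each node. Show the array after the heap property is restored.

sift down from index 3:
  40 vs smaller child -4 at index 8, swap → [-50, -24, 43, -4, 39, -30, -18, 6, 40]
sift down from index 2:
  43 vs smaller child -30 at index 5, swap → [-50, -24, -30, -4, 39, 43, -18, 6, 40]
sift down from index 1: already satisfies heap property
sift down from index 0: already satisfies heap property

[-50, -24, -30, -4, 39, 43, -18, 6, 40]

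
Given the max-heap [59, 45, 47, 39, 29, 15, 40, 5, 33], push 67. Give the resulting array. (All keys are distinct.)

[67, 59, 47, 39, 45, 15, 40, 5, 33, 29]

append 67 at index 9 → [59, 45, 47, 39, 29, 15, 40, 5, 33, 67]
67 > parent 29 at index 4, swap → [59, 45, 47, 39, 67, 15, 40, 5, 33, 29]
67 > parent 45 at index 1, swap → [59, 67, 47, 39, 45, 15, 40, 5, 33, 29]
67 > parent 59 at index 0, swap → [67, 59, 47, 39, 45, 15, 40, 5, 33, 29]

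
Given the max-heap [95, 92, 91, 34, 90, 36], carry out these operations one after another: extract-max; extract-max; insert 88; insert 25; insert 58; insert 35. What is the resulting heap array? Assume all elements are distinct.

extract-max → returns 95:
  remove root 95; move last element 36 to root → [36, 92, 91, 34, 90]
  36 vs larger child 92 at index 1, swap → [92, 36, 91, 34, 90]
  36 vs larger child 90 at index 4, swap → [92, 90, 91, 34, 36]
extract-max → returns 92:
  remove root 92; move last element 36 to root → [36, 90, 91, 34]
  36 vs larger child 91 at index 2, swap → [91, 90, 36, 34]
insert 88:
  append 88 at index 4 → [91, 90, 36, 34, 88] (no swap needed)
insert 25:
  append 25 at index 5 → [91, 90, 36, 34, 88, 25] (no swap needed)
insert 58:
  append 58 at index 6 → [91, 90, 36, 34, 88, 25, 58]
  58 > parent 36 at index 2, swap → [91, 90, 58, 34, 88, 25, 36]
insert 35:
  append 35 at index 7 → [91, 90, 58, 34, 88, 25, 36, 35]
  35 > parent 34 at index 3, swap → [91, 90, 58, 35, 88, 25, 36, 34]

[91, 90, 58, 35, 88, 25, 36, 34]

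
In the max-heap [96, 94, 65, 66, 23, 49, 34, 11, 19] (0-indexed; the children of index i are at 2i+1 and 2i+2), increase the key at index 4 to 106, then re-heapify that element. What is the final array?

[106, 96, 65, 66, 94, 49, 34, 11, 19]

set index 4 from 23 to 106 → [96, 94, 65, 66, 106, 49, 34, 11, 19]
106 > parent 94 at index 1, swap → [96, 106, 65, 66, 94, 49, 34, 11, 19]
106 > parent 96 at index 0, swap → [106, 96, 65, 66, 94, 49, 34, 11, 19]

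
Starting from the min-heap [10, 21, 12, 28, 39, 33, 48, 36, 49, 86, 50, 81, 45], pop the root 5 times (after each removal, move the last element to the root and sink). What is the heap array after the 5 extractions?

extract-min #1 returns 10:
  remove root 10; move last element 45 to root → [45, 21, 12, 28, 39, 33, 48, 36, 49, 86, 50, 81]
  45 vs smaller child 12 at index 2, swap → [12, 21, 45, 28, 39, 33, 48, 36, 49, 86, 50, 81]
  45 vs smaller child 33 at index 5, swap → [12, 21, 33, 28, 39, 45, 48, 36, 49, 86, 50, 81]
extract-min #2 returns 12:
  remove root 12; move last element 81 to root → [81, 21, 33, 28, 39, 45, 48, 36, 49, 86, 50]
  81 vs smaller child 21 at index 1, swap → [21, 81, 33, 28, 39, 45, 48, 36, 49, 86, 50]
  81 vs smaller child 28 at index 3, swap → [21, 28, 33, 81, 39, 45, 48, 36, 49, 86, 50]
  81 vs smaller child 36 at index 7, swap → [21, 28, 33, 36, 39, 45, 48, 81, 49, 86, 50]
extract-min #3 returns 21:
  remove root 21; move last element 50 to root → [50, 28, 33, 36, 39, 45, 48, 81, 49, 86]
  50 vs smaller child 28 at index 1, swap → [28, 50, 33, 36, 39, 45, 48, 81, 49, 86]
  50 vs smaller child 36 at index 3, swap → [28, 36, 33, 50, 39, 45, 48, 81, 49, 86]
  50 vs smaller child 49 at index 8, swap → [28, 36, 33, 49, 39, 45, 48, 81, 50, 86]
extract-min #4 returns 28:
  remove root 28; move last element 86 to root → [86, 36, 33, 49, 39, 45, 48, 81, 50]
  86 vs smaller child 33 at index 2, swap → [33, 36, 86, 49, 39, 45, 48, 81, 50]
  86 vs smaller child 45 at index 5, swap → [33, 36, 45, 49, 39, 86, 48, 81, 50]
extract-min #5 returns 33:
  remove root 33; move last element 50 to root → [50, 36, 45, 49, 39, 86, 48, 81]
  50 vs smaller child 36 at index 1, swap → [36, 50, 45, 49, 39, 86, 48, 81]
  50 vs smaller child 39 at index 4, swap → [36, 39, 45, 49, 50, 86, 48, 81]

[36, 39, 45, 49, 50, 86, 48, 81]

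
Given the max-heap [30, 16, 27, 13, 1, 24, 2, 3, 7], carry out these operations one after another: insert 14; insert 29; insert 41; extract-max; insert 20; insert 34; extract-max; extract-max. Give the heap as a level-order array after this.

insert 14:
  append 14 at index 9 → [30, 16, 27, 13, 1, 24, 2, 3, 7, 14]
  14 > parent 1 at index 4, swap → [30, 16, 27, 13, 14, 24, 2, 3, 7, 1]
insert 29:
  append 29 at index 10 → [30, 16, 27, 13, 14, 24, 2, 3, 7, 1, 29]
  29 > parent 14 at index 4, swap → [30, 16, 27, 13, 29, 24, 2, 3, 7, 1, 14]
  29 > parent 16 at index 1, swap → [30, 29, 27, 13, 16, 24, 2, 3, 7, 1, 14]
insert 41:
  append 41 at index 11 → [30, 29, 27, 13, 16, 24, 2, 3, 7, 1, 14, 41]
  41 > parent 24 at index 5, swap → [30, 29, 27, 13, 16, 41, 2, 3, 7, 1, 14, 24]
  41 > parent 27 at index 2, swap → [30, 29, 41, 13, 16, 27, 2, 3, 7, 1, 14, 24]
  41 > parent 30 at index 0, swap → [41, 29, 30, 13, 16, 27, 2, 3, 7, 1, 14, 24]
extract-max → returns 41:
  remove root 41; move last element 24 to root → [24, 29, 30, 13, 16, 27, 2, 3, 7, 1, 14]
  24 vs larger child 30 at index 2, swap → [30, 29, 24, 13, 16, 27, 2, 3, 7, 1, 14]
  24 vs larger child 27 at index 5, swap → [30, 29, 27, 13, 16, 24, 2, 3, 7, 1, 14]
insert 20:
  append 20 at index 11 → [30, 29, 27, 13, 16, 24, 2, 3, 7, 1, 14, 20] (no swap needed)
insert 34:
  append 34 at index 12 → [30, 29, 27, 13, 16, 24, 2, 3, 7, 1, 14, 20, 34]
  34 > parent 24 at index 5, swap → [30, 29, 27, 13, 16, 34, 2, 3, 7, 1, 14, 20, 24]
  34 > parent 27 at index 2, swap → [30, 29, 34, 13, 16, 27, 2, 3, 7, 1, 14, 20, 24]
  34 > parent 30 at index 0, swap → [34, 29, 30, 13, 16, 27, 2, 3, 7, 1, 14, 20, 24]
extract-max → returns 34:
  remove root 34; move last element 24 to root → [24, 29, 30, 13, 16, 27, 2, 3, 7, 1, 14, 20]
  24 vs larger child 30 at index 2, swap → [30, 29, 24, 13, 16, 27, 2, 3, 7, 1, 14, 20]
  24 vs larger child 27 at index 5, swap → [30, 29, 27, 13, 16, 24, 2, 3, 7, 1, 14, 20]
extract-max → returns 30:
  remove root 30; move last element 20 to root → [20, 29, 27, 13, 16, 24, 2, 3, 7, 1, 14]
  20 vs larger child 29 at index 1, swap → [29, 20, 27, 13, 16, 24, 2, 3, 7, 1, 14]

[29, 20, 27, 13, 16, 24, 2, 3, 7, 1, 14]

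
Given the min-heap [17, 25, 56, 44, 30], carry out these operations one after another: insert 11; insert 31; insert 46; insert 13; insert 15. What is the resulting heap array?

[11, 13, 17, 25, 15, 56, 31, 46, 44, 30]

insert 11:
  append 11 at index 5 → [17, 25, 56, 44, 30, 11]
  11 < parent 56 at index 2, swap → [17, 25, 11, 44, 30, 56]
  11 < parent 17 at index 0, swap → [11, 25, 17, 44, 30, 56]
insert 31:
  append 31 at index 6 → [11, 25, 17, 44, 30, 56, 31] (no swap needed)
insert 46:
  append 46 at index 7 → [11, 25, 17, 44, 30, 56, 31, 46] (no swap needed)
insert 13:
  append 13 at index 8 → [11, 25, 17, 44, 30, 56, 31, 46, 13]
  13 < parent 44 at index 3, swap → [11, 25, 17, 13, 30, 56, 31, 46, 44]
  13 < parent 25 at index 1, swap → [11, 13, 17, 25, 30, 56, 31, 46, 44]
insert 15:
  append 15 at index 9 → [11, 13, 17, 25, 30, 56, 31, 46, 44, 15]
  15 < parent 30 at index 4, swap → [11, 13, 17, 25, 15, 56, 31, 46, 44, 30]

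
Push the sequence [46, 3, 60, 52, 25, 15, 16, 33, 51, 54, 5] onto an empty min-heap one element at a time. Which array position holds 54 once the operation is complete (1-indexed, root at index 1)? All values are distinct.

Insert 46:
  append 46 at index 1 → [46] (no swap needed)
Insert 3:
  append 3 at index 2 → [46, 3]
  3 < parent 46 at index 1, swap → [3, 46]
Insert 60:
  append 60 at index 3 → [3, 46, 60] (no swap needed)
Insert 52:
  append 52 at index 4 → [3, 46, 60, 52] (no swap needed)
Insert 25:
  append 25 at index 5 → [3, 46, 60, 52, 25]
  25 < parent 46 at index 2, swap → [3, 25, 60, 52, 46]
Insert 15:
  append 15 at index 6 → [3, 25, 60, 52, 46, 15]
  15 < parent 60 at index 3, swap → [3, 25, 15, 52, 46, 60]
Insert 16:
  append 16 at index 7 → [3, 25, 15, 52, 46, 60, 16] (no swap needed)
Insert 33:
  append 33 at index 8 → [3, 25, 15, 52, 46, 60, 16, 33]
  33 < parent 52 at index 4, swap → [3, 25, 15, 33, 46, 60, 16, 52]
Insert 51:
  append 51 at index 9 → [3, 25, 15, 33, 46, 60, 16, 52, 51] (no swap needed)
Insert 54:
  append 54 at index 10 → [3, 25, 15, 33, 46, 60, 16, 52, 51, 54] (no swap needed)
Insert 5:
  append 5 at index 11 → [3, 25, 15, 33, 46, 60, 16, 52, 51, 54, 5]
  5 < parent 46 at index 5, swap → [3, 25, 15, 33, 5, 60, 16, 52, 51, 54, 46]
  5 < parent 25 at index 2, swap → [3, 5, 15, 33, 25, 60, 16, 52, 51, 54, 46]
resulting array: [3, 5, 15, 33, 25, 60, 16, 52, 51, 54, 46]

10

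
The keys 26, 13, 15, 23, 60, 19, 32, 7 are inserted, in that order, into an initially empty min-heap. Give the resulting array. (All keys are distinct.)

[7, 13, 15, 23, 60, 19, 32, 26]

Insert 26:
  append 26 at index 0 → [26] (no swap needed)
Insert 13:
  append 13 at index 1 → [26, 13]
  13 < parent 26 at index 0, swap → [13, 26]
Insert 15:
  append 15 at index 2 → [13, 26, 15] (no swap needed)
Insert 23:
  append 23 at index 3 → [13, 26, 15, 23]
  23 < parent 26 at index 1, swap → [13, 23, 15, 26]
Insert 60:
  append 60 at index 4 → [13, 23, 15, 26, 60] (no swap needed)
Insert 19:
  append 19 at index 5 → [13, 23, 15, 26, 60, 19] (no swap needed)
Insert 32:
  append 32 at index 6 → [13, 23, 15, 26, 60, 19, 32] (no swap needed)
Insert 7:
  append 7 at index 7 → [13, 23, 15, 26, 60, 19, 32, 7]
  7 < parent 26 at index 3, swap → [13, 23, 15, 7, 60, 19, 32, 26]
  7 < parent 23 at index 1, swap → [13, 7, 15, 23, 60, 19, 32, 26]
  7 < parent 13 at index 0, swap → [7, 13, 15, 23, 60, 19, 32, 26]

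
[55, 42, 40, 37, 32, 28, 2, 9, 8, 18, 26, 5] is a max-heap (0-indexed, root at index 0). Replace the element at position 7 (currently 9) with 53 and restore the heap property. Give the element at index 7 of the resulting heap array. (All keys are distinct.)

set index 7 from 9 to 53 → [55, 42, 40, 37, 32, 28, 2, 53, 8, 18, 26, 5]
53 > parent 37 at index 3, swap → [55, 42, 40, 53, 32, 28, 2, 37, 8, 18, 26, 5]
53 > parent 42 at index 1, swap → [55, 53, 40, 42, 32, 28, 2, 37, 8, 18, 26, 5]
resulting array: [55, 53, 40, 42, 32, 28, 2, 37, 8, 18, 26, 5]

37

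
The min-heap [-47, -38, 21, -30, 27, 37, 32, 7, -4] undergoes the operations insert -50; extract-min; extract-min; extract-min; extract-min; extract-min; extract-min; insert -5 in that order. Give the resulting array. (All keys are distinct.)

insert -50:
  append -50 at index 9 → [-47, -38, 21, -30, 27, 37, 32, 7, -4, -50]
  -50 < parent 27 at index 4, swap → [-47, -38, 21, -30, -50, 37, 32, 7, -4, 27]
  -50 < parent -38 at index 1, swap → [-47, -50, 21, -30, -38, 37, 32, 7, -4, 27]
  -50 < parent -47 at index 0, swap → [-50, -47, 21, -30, -38, 37, 32, 7, -4, 27]
extract-min → returns -50:
  remove root -50; move last element 27 to root → [27, -47, 21, -30, -38, 37, 32, 7, -4]
  27 vs smaller child -47 at index 1, swap → [-47, 27, 21, -30, -38, 37, 32, 7, -4]
  27 vs smaller child -38 at index 4, swap → [-47, -38, 21, -30, 27, 37, 32, 7, -4]
extract-min → returns -47:
  remove root -47; move last element -4 to root → [-4, -38, 21, -30, 27, 37, 32, 7]
  -4 vs smaller child -38 at index 1, swap → [-38, -4, 21, -30, 27, 37, 32, 7]
  -4 vs smaller child -30 at index 3, swap → [-38, -30, 21, -4, 27, 37, 32, 7]
extract-min → returns -38:
  remove root -38; move last element 7 to root → [7, -30, 21, -4, 27, 37, 32]
  7 vs smaller child -30 at index 1, swap → [-30, 7, 21, -4, 27, 37, 32]
  7 vs smaller child -4 at index 3, swap → [-30, -4, 21, 7, 27, 37, 32]
extract-min → returns -30:
  remove root -30; move last element 32 to root → [32, -4, 21, 7, 27, 37]
  32 vs smaller child -4 at index 1, swap → [-4, 32, 21, 7, 27, 37]
  32 vs smaller child 7 at index 3, swap → [-4, 7, 21, 32, 27, 37]
extract-min → returns -4:
  remove root -4; move last element 37 to root → [37, 7, 21, 32, 27]
  37 vs smaller child 7 at index 1, swap → [7, 37, 21, 32, 27]
  37 vs smaller child 27 at index 4, swap → [7, 27, 21, 32, 37]
extract-min → returns 7:
  remove root 7; move last element 37 to root → [37, 27, 21, 32]
  37 vs smaller child 21 at index 2, swap → [21, 27, 37, 32]
insert -5:
  append -5 at index 4 → [21, 27, 37, 32, -5]
  -5 < parent 27 at index 1, swap → [21, -5, 37, 32, 27]
  -5 < parent 21 at index 0, swap → [-5, 21, 37, 32, 27]

[-5, 21, 37, 32, 27]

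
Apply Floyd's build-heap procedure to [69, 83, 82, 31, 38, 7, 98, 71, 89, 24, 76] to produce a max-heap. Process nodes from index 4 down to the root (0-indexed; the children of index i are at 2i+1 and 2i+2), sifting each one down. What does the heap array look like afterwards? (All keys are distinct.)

sift down from index 4:
  38 vs larger child 76 at index 10, swap → [69, 83, 82, 31, 76, 7, 98, 71, 89, 24, 38]
sift down from index 3:
  31 vs larger child 89 at index 8, swap → [69, 83, 82, 89, 76, 7, 98, 71, 31, 24, 38]
sift down from index 2:
  82 vs larger child 98 at index 6, swap → [69, 83, 98, 89, 76, 7, 82, 71, 31, 24, 38]
sift down from index 1:
  83 vs larger child 89 at index 3, swap → [69, 89, 98, 83, 76, 7, 82, 71, 31, 24, 38]
sift down from index 0:
  69 vs larger child 98 at index 2, swap → [98, 89, 69, 83, 76, 7, 82, 71, 31, 24, 38]
  69 vs larger child 82 at index 6, swap → [98, 89, 82, 83, 76, 7, 69, 71, 31, 24, 38]

[98, 89, 82, 83, 76, 7, 69, 71, 31, 24, 38]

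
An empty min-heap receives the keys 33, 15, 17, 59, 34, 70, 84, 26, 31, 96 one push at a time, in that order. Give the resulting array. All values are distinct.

[15, 26, 17, 31, 34, 70, 84, 59, 33, 96]

Insert 33:
  append 33 at index 0 → [33] (no swap needed)
Insert 15:
  append 15 at index 1 → [33, 15]
  15 < parent 33 at index 0, swap → [15, 33]
Insert 17:
  append 17 at index 2 → [15, 33, 17] (no swap needed)
Insert 59:
  append 59 at index 3 → [15, 33, 17, 59] (no swap needed)
Insert 34:
  append 34 at index 4 → [15, 33, 17, 59, 34] (no swap needed)
Insert 70:
  append 70 at index 5 → [15, 33, 17, 59, 34, 70] (no swap needed)
Insert 84:
  append 84 at index 6 → [15, 33, 17, 59, 34, 70, 84] (no swap needed)
Insert 26:
  append 26 at index 7 → [15, 33, 17, 59, 34, 70, 84, 26]
  26 < parent 59 at index 3, swap → [15, 33, 17, 26, 34, 70, 84, 59]
  26 < parent 33 at index 1, swap → [15, 26, 17, 33, 34, 70, 84, 59]
Insert 31:
  append 31 at index 8 → [15, 26, 17, 33, 34, 70, 84, 59, 31]
  31 < parent 33 at index 3, swap → [15, 26, 17, 31, 34, 70, 84, 59, 33]
Insert 96:
  append 96 at index 9 → [15, 26, 17, 31, 34, 70, 84, 59, 33, 96] (no swap needed)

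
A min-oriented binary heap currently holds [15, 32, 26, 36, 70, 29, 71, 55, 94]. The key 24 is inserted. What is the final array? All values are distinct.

append 24 at index 9 → [15, 32, 26, 36, 70, 29, 71, 55, 94, 24]
24 < parent 70 at index 4, swap → [15, 32, 26, 36, 24, 29, 71, 55, 94, 70]
24 < parent 32 at index 1, swap → [15, 24, 26, 36, 32, 29, 71, 55, 94, 70]

[15, 24, 26, 36, 32, 29, 71, 55, 94, 70]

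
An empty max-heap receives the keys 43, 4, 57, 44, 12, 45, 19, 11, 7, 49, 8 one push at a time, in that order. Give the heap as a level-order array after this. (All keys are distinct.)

Insert 43:
  append 43 at index 0 → [43] (no swap needed)
Insert 4:
  append 4 at index 1 → [43, 4] (no swap needed)
Insert 57:
  append 57 at index 2 → [43, 4, 57]
  57 > parent 43 at index 0, swap → [57, 4, 43]
Insert 44:
  append 44 at index 3 → [57, 4, 43, 44]
  44 > parent 4 at index 1, swap → [57, 44, 43, 4]
Insert 12:
  append 12 at index 4 → [57, 44, 43, 4, 12] (no swap needed)
Insert 45:
  append 45 at index 5 → [57, 44, 43, 4, 12, 45]
  45 > parent 43 at index 2, swap → [57, 44, 45, 4, 12, 43]
Insert 19:
  append 19 at index 6 → [57, 44, 45, 4, 12, 43, 19] (no swap needed)
Insert 11:
  append 11 at index 7 → [57, 44, 45, 4, 12, 43, 19, 11]
  11 > parent 4 at index 3, swap → [57, 44, 45, 11, 12, 43, 19, 4]
Insert 7:
  append 7 at index 8 → [57, 44, 45, 11, 12, 43, 19, 4, 7] (no swap needed)
Insert 49:
  append 49 at index 9 → [57, 44, 45, 11, 12, 43, 19, 4, 7, 49]
  49 > parent 12 at index 4, swap → [57, 44, 45, 11, 49, 43, 19, 4, 7, 12]
  49 > parent 44 at index 1, swap → [57, 49, 45, 11, 44, 43, 19, 4, 7, 12]
Insert 8:
  append 8 at index 10 → [57, 49, 45, 11, 44, 43, 19, 4, 7, 12, 8] (no swap needed)

[57, 49, 45, 11, 44, 43, 19, 4, 7, 12, 8]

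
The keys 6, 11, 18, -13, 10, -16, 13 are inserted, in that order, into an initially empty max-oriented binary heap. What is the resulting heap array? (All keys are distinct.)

Insert 6:
  append 6 at index 0 → [6] (no swap needed)
Insert 11:
  append 11 at index 1 → [6, 11]
  11 > parent 6 at index 0, swap → [11, 6]
Insert 18:
  append 18 at index 2 → [11, 6, 18]
  18 > parent 11 at index 0, swap → [18, 6, 11]
Insert -13:
  append -13 at index 3 → [18, 6, 11, -13] (no swap needed)
Insert 10:
  append 10 at index 4 → [18, 6, 11, -13, 10]
  10 > parent 6 at index 1, swap → [18, 10, 11, -13, 6]
Insert -16:
  append -16 at index 5 → [18, 10, 11, -13, 6, -16] (no swap needed)
Insert 13:
  append 13 at index 6 → [18, 10, 11, -13, 6, -16, 13]
  13 > parent 11 at index 2, swap → [18, 10, 13, -13, 6, -16, 11]

[18, 10, 13, -13, 6, -16, 11]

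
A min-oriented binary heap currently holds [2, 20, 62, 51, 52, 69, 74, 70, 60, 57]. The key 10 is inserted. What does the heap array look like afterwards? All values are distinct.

[2, 10, 62, 51, 20, 69, 74, 70, 60, 57, 52]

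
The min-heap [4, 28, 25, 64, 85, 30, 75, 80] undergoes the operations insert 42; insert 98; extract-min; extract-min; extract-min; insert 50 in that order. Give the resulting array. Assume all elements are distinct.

insert 42:
  append 42 at index 8 → [4, 28, 25, 64, 85, 30, 75, 80, 42]
  42 < parent 64 at index 3, swap → [4, 28, 25, 42, 85, 30, 75, 80, 64]
insert 98:
  append 98 at index 9 → [4, 28, 25, 42, 85, 30, 75, 80, 64, 98] (no swap needed)
extract-min → returns 4:
  remove root 4; move last element 98 to root → [98, 28, 25, 42, 85, 30, 75, 80, 64]
  98 vs smaller child 25 at index 2, swap → [25, 28, 98, 42, 85, 30, 75, 80, 64]
  98 vs smaller child 30 at index 5, swap → [25, 28, 30, 42, 85, 98, 75, 80, 64]
extract-min → returns 25:
  remove root 25; move last element 64 to root → [64, 28, 30, 42, 85, 98, 75, 80]
  64 vs smaller child 28 at index 1, swap → [28, 64, 30, 42, 85, 98, 75, 80]
  64 vs smaller child 42 at index 3, swap → [28, 42, 30, 64, 85, 98, 75, 80]
extract-min → returns 28:
  remove root 28; move last element 80 to root → [80, 42, 30, 64, 85, 98, 75]
  80 vs smaller child 30 at index 2, swap → [30, 42, 80, 64, 85, 98, 75]
  80 vs smaller child 75 at index 6, swap → [30, 42, 75, 64, 85, 98, 80]
insert 50:
  append 50 at index 7 → [30, 42, 75, 64, 85, 98, 80, 50]
  50 < parent 64 at index 3, swap → [30, 42, 75, 50, 85, 98, 80, 64]

[30, 42, 75, 50, 85, 98, 80, 64]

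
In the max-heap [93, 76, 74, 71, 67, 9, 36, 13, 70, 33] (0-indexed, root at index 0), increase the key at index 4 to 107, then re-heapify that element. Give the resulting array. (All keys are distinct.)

set index 4 from 67 to 107 → [93, 76, 74, 71, 107, 9, 36, 13, 70, 33]
107 > parent 76 at index 1, swap → [93, 107, 74, 71, 76, 9, 36, 13, 70, 33]
107 > parent 93 at index 0, swap → [107, 93, 74, 71, 76, 9, 36, 13, 70, 33]

[107, 93, 74, 71, 76, 9, 36, 13, 70, 33]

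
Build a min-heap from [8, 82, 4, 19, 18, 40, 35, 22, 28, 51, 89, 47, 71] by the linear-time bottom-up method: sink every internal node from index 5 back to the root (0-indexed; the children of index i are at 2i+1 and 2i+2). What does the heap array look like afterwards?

[4, 18, 8, 19, 51, 40, 35, 22, 28, 82, 89, 47, 71]

sift down from index 5: already satisfies heap property
sift down from index 4: already satisfies heap property
sift down from index 3: already satisfies heap property
sift down from index 2: already satisfies heap property
sift down from index 1:
  82 vs smaller child 18 at index 4, swap → [8, 18, 4, 19, 82, 40, 35, 22, 28, 51, 89, 47, 71]
  82 vs smaller child 51 at index 9, swap → [8, 18, 4, 19, 51, 40, 35, 22, 28, 82, 89, 47, 71]
sift down from index 0:
  8 vs smaller child 4 at index 2, swap → [4, 18, 8, 19, 51, 40, 35, 22, 28, 82, 89, 47, 71]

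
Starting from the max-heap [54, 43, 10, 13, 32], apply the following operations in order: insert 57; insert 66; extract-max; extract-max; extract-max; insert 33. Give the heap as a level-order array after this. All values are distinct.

[43, 33, 10, 13, 32]

insert 57:
  append 57 at index 5 → [54, 43, 10, 13, 32, 57]
  57 > parent 10 at index 2, swap → [54, 43, 57, 13, 32, 10]
  57 > parent 54 at index 0, swap → [57, 43, 54, 13, 32, 10]
insert 66:
  append 66 at index 6 → [57, 43, 54, 13, 32, 10, 66]
  66 > parent 54 at index 2, swap → [57, 43, 66, 13, 32, 10, 54]
  66 > parent 57 at index 0, swap → [66, 43, 57, 13, 32, 10, 54]
extract-max → returns 66:
  remove root 66; move last element 54 to root → [54, 43, 57, 13, 32, 10]
  54 vs larger child 57 at index 2, swap → [57, 43, 54, 13, 32, 10]
extract-max → returns 57:
  remove root 57; move last element 10 to root → [10, 43, 54, 13, 32]
  10 vs larger child 54 at index 2, swap → [54, 43, 10, 13, 32]
extract-max → returns 54:
  remove root 54; move last element 32 to root → [32, 43, 10, 13]
  32 vs larger child 43 at index 1, swap → [43, 32, 10, 13]
insert 33:
  append 33 at index 4 → [43, 32, 10, 13, 33]
  33 > parent 32 at index 1, swap → [43, 33, 10, 13, 32]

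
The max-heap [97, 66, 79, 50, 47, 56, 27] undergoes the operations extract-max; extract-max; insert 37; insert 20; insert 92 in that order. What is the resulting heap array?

extract-max → returns 97:
  remove root 97; move last element 27 to root → [27, 66, 79, 50, 47, 56]
  27 vs larger child 79 at index 2, swap → [79, 66, 27, 50, 47, 56]
  27 vs only child 56 at index 5, swap → [79, 66, 56, 50, 47, 27]
extract-max → returns 79:
  remove root 79; move last element 27 to root → [27, 66, 56, 50, 47]
  27 vs larger child 66 at index 1, swap → [66, 27, 56, 50, 47]
  27 vs larger child 50 at index 3, swap → [66, 50, 56, 27, 47]
insert 37:
  append 37 at index 5 → [66, 50, 56, 27, 47, 37] (no swap needed)
insert 20:
  append 20 at index 6 → [66, 50, 56, 27, 47, 37, 20] (no swap needed)
insert 92:
  append 92 at index 7 → [66, 50, 56, 27, 47, 37, 20, 92]
  92 > parent 27 at index 3, swap → [66, 50, 56, 92, 47, 37, 20, 27]
  92 > parent 50 at index 1, swap → [66, 92, 56, 50, 47, 37, 20, 27]
  92 > parent 66 at index 0, swap → [92, 66, 56, 50, 47, 37, 20, 27]

[92, 66, 56, 50, 47, 37, 20, 27]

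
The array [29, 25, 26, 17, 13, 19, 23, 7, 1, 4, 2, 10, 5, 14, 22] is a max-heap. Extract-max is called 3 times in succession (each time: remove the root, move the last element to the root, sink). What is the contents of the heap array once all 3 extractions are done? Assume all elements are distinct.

[23, 17, 22, 14, 13, 19, 5, 7, 1, 4, 2, 10]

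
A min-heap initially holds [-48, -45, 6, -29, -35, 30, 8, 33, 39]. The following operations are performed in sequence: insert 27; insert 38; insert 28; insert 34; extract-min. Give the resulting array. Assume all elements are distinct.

insert 27:
  append 27 at index 9 → [-48, -45, 6, -29, -35, 30, 8, 33, 39, 27] (no swap needed)
insert 38:
  append 38 at index 10 → [-48, -45, 6, -29, -35, 30, 8, 33, 39, 27, 38] (no swap needed)
insert 28:
  append 28 at index 11 → [-48, -45, 6, -29, -35, 30, 8, 33, 39, 27, 38, 28]
  28 < parent 30 at index 5, swap → [-48, -45, 6, -29, -35, 28, 8, 33, 39, 27, 38, 30]
insert 34:
  append 34 at index 12 → [-48, -45, 6, -29, -35, 28, 8, 33, 39, 27, 38, 30, 34] (no swap needed)
extract-min → returns -48:
  remove root -48; move last element 34 to root → [34, -45, 6, -29, -35, 28, 8, 33, 39, 27, 38, 30]
  34 vs smaller child -45 at index 1, swap → [-45, 34, 6, -29, -35, 28, 8, 33, 39, 27, 38, 30]
  34 vs smaller child -35 at index 4, swap → [-45, -35, 6, -29, 34, 28, 8, 33, 39, 27, 38, 30]
  34 vs smaller child 27 at index 9, swap → [-45, -35, 6, -29, 27, 28, 8, 33, 39, 34, 38, 30]

[-45, -35, 6, -29, 27, 28, 8, 33, 39, 34, 38, 30]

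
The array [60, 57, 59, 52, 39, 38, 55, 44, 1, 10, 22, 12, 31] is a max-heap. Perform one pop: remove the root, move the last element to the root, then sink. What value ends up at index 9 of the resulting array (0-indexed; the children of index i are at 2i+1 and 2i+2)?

10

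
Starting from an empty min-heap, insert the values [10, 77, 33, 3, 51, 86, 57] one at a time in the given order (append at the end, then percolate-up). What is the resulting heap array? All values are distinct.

Insert 10:
  append 10 at index 0 → [10] (no swap needed)
Insert 77:
  append 77 at index 1 → [10, 77] (no swap needed)
Insert 33:
  append 33 at index 2 → [10, 77, 33] (no swap needed)
Insert 3:
  append 3 at index 3 → [10, 77, 33, 3]
  3 < parent 77 at index 1, swap → [10, 3, 33, 77]
  3 < parent 10 at index 0, swap → [3, 10, 33, 77]
Insert 51:
  append 51 at index 4 → [3, 10, 33, 77, 51] (no swap needed)
Insert 86:
  append 86 at index 5 → [3, 10, 33, 77, 51, 86] (no swap needed)
Insert 57:
  append 57 at index 6 → [3, 10, 33, 77, 51, 86, 57] (no swap needed)

[3, 10, 33, 77, 51, 86, 57]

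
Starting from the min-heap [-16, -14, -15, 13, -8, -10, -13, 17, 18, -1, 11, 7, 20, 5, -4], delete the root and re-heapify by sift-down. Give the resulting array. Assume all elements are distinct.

[-15, -14, -13, 13, -8, -10, -4, 17, 18, -1, 11, 7, 20, 5]

remove root -16; move last element -4 to root → [-4, -14, -15, 13, -8, -10, -13, 17, 18, -1, 11, 7, 20, 5]
-4 vs smaller child -15 at index 2, swap → [-15, -14, -4, 13, -8, -10, -13, 17, 18, -1, 11, 7, 20, 5]
-4 vs smaller child -13 at index 6, swap → [-15, -14, -13, 13, -8, -10, -4, 17, 18, -1, 11, 7, 20, 5]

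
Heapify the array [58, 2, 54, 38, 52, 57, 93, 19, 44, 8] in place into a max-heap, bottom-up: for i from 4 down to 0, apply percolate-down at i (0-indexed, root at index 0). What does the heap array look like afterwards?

sift down from index 4: already satisfies heap property
sift down from index 3:
  38 vs larger child 44 at index 8, swap → [58, 2, 54, 44, 52, 57, 93, 19, 38, 8]
sift down from index 2:
  54 vs larger child 93 at index 6, swap → [58, 2, 93, 44, 52, 57, 54, 19, 38, 8]
sift down from index 1:
  2 vs larger child 52 at index 4, swap → [58, 52, 93, 44, 2, 57, 54, 19, 38, 8]
  2 vs only child 8 at index 9, swap → [58, 52, 93, 44, 8, 57, 54, 19, 38, 2]
sift down from index 0:
  58 vs larger child 93 at index 2, swap → [93, 52, 58, 44, 8, 57, 54, 19, 38, 2]

[93, 52, 58, 44, 8, 57, 54, 19, 38, 2]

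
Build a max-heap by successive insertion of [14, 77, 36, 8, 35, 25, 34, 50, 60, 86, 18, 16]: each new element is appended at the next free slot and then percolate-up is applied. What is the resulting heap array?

Insert 14:
  append 14 at index 0 → [14] (no swap needed)
Insert 77:
  append 77 at index 1 → [14, 77]
  77 > parent 14 at index 0, swap → [77, 14]
Insert 36:
  append 36 at index 2 → [77, 14, 36] (no swap needed)
Insert 8:
  append 8 at index 3 → [77, 14, 36, 8] (no swap needed)
Insert 35:
  append 35 at index 4 → [77, 14, 36, 8, 35]
  35 > parent 14 at index 1, swap → [77, 35, 36, 8, 14]
Insert 25:
  append 25 at index 5 → [77, 35, 36, 8, 14, 25] (no swap needed)
Insert 34:
  append 34 at index 6 → [77, 35, 36, 8, 14, 25, 34] (no swap needed)
Insert 50:
  append 50 at index 7 → [77, 35, 36, 8, 14, 25, 34, 50]
  50 > parent 8 at index 3, swap → [77, 35, 36, 50, 14, 25, 34, 8]
  50 > parent 35 at index 1, swap → [77, 50, 36, 35, 14, 25, 34, 8]
Insert 60:
  append 60 at index 8 → [77, 50, 36, 35, 14, 25, 34, 8, 60]
  60 > parent 35 at index 3, swap → [77, 50, 36, 60, 14, 25, 34, 8, 35]
  60 > parent 50 at index 1, swap → [77, 60, 36, 50, 14, 25, 34, 8, 35]
Insert 86:
  append 86 at index 9 → [77, 60, 36, 50, 14, 25, 34, 8, 35, 86]
  86 > parent 14 at index 4, swap → [77, 60, 36, 50, 86, 25, 34, 8, 35, 14]
  86 > parent 60 at index 1, swap → [77, 86, 36, 50, 60, 25, 34, 8, 35, 14]
  86 > parent 77 at index 0, swap → [86, 77, 36, 50, 60, 25, 34, 8, 35, 14]
Insert 18:
  append 18 at index 10 → [86, 77, 36, 50, 60, 25, 34, 8, 35, 14, 18] (no swap needed)
Insert 16:
  append 16 at index 11 → [86, 77, 36, 50, 60, 25, 34, 8, 35, 14, 18, 16] (no swap needed)

[86, 77, 36, 50, 60, 25, 34, 8, 35, 14, 18, 16]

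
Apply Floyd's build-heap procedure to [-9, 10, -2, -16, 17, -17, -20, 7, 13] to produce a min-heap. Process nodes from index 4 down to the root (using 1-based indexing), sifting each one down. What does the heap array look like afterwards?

sift down from index 4: already satisfies heap property
sift down from index 3:
  -2 vs smaller child -20 at index 7, swap → [-9, 10, -20, -16, 17, -17, -2, 7, 13]
sift down from index 2:
  10 vs smaller child -16 at index 4, swap → [-9, -16, -20, 10, 17, -17, -2, 7, 13]
  10 vs smaller child 7 at index 8, swap → [-9, -16, -20, 7, 17, -17, -2, 10, 13]
sift down from index 1:
  -9 vs smaller child -20 at index 3, swap → [-20, -16, -9, 7, 17, -17, -2, 10, 13]
  -9 vs smaller child -17 at index 6, swap → [-20, -16, -17, 7, 17, -9, -2, 10, 13]

[-20, -16, -17, 7, 17, -9, -2, 10, 13]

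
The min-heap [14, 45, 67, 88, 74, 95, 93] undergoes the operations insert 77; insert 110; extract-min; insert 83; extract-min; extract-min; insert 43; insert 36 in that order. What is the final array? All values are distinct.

insert 77:
  append 77 at index 7 → [14, 45, 67, 88, 74, 95, 93, 77]
  77 < parent 88 at index 3, swap → [14, 45, 67, 77, 74, 95, 93, 88]
insert 110:
  append 110 at index 8 → [14, 45, 67, 77, 74, 95, 93, 88, 110] (no swap needed)
extract-min → returns 14:
  remove root 14; move last element 110 to root → [110, 45, 67, 77, 74, 95, 93, 88]
  110 vs smaller child 45 at index 1, swap → [45, 110, 67, 77, 74, 95, 93, 88]
  110 vs smaller child 74 at index 4, swap → [45, 74, 67, 77, 110, 95, 93, 88]
insert 83:
  append 83 at index 8 → [45, 74, 67, 77, 110, 95, 93, 88, 83] (no swap needed)
extract-min → returns 45:
  remove root 45; move last element 83 to root → [83, 74, 67, 77, 110, 95, 93, 88]
  83 vs smaller child 67 at index 2, swap → [67, 74, 83, 77, 110, 95, 93, 88]
extract-min → returns 67:
  remove root 67; move last element 88 to root → [88, 74, 83, 77, 110, 95, 93]
  88 vs smaller child 74 at index 1, swap → [74, 88, 83, 77, 110, 95, 93]
  88 vs smaller child 77 at index 3, swap → [74, 77, 83, 88, 110, 95, 93]
insert 43:
  append 43 at index 7 → [74, 77, 83, 88, 110, 95, 93, 43]
  43 < parent 88 at index 3, swap → [74, 77, 83, 43, 110, 95, 93, 88]
  43 < parent 77 at index 1, swap → [74, 43, 83, 77, 110, 95, 93, 88]
  43 < parent 74 at index 0, swap → [43, 74, 83, 77, 110, 95, 93, 88]
insert 36:
  append 36 at index 8 → [43, 74, 83, 77, 110, 95, 93, 88, 36]
  36 < parent 77 at index 3, swap → [43, 74, 83, 36, 110, 95, 93, 88, 77]
  36 < parent 74 at index 1, swap → [43, 36, 83, 74, 110, 95, 93, 88, 77]
  36 < parent 43 at index 0, swap → [36, 43, 83, 74, 110, 95, 93, 88, 77]

[36, 43, 83, 74, 110, 95, 93, 88, 77]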